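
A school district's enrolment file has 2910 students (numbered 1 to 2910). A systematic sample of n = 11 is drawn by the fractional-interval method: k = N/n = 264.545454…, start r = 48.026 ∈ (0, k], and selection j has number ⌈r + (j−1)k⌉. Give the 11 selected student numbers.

j=1: r + 0k = 48.026 → ⌈·⌉ = 49
j=2: r + 1k = 312.571454… → ⌈·⌉ = 313
j=3: r + 2k = 577.116909… → ⌈·⌉ = 578
j=4: r + 3k = 841.662363… → ⌈·⌉ = 842
j=5: r + 4k = 1106.207818… → ⌈·⌉ = 1107
j=6: r + 5k = 1370.753272… → ⌈·⌉ = 1371
j=7: r + 6k = 1635.298727… → ⌈·⌉ = 1636
j=8: r + 7k = 1899.844181… → ⌈·⌉ = 1900
j=9: r + 8k = 2164.389636… → ⌈·⌉ = 2165
j=10: r + 9k = 2428.935090… → ⌈·⌉ = 2429
j=11: r + 10k = 2693.480545… → ⌈·⌉ = 2694

49, 313, 578, 842, 1107, 1371, 1636, 1900, 2165, 2429, 2694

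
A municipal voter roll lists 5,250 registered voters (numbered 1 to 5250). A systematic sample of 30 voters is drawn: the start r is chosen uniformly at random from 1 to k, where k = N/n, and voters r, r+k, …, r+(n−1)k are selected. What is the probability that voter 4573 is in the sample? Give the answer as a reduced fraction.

k = 5250/30 = 175.
Voter 4573 is selected iff r ≡ 4573 (mod 175); exactly one such r in {1,…,175}.
Inclusion probability = 1/175.

1/175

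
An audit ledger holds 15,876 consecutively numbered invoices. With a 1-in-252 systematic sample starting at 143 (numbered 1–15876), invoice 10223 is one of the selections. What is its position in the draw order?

41

k = 252
position = (10223 − 143)/252 + 1 = 10080/252 + 1 = 40 + 1 = 41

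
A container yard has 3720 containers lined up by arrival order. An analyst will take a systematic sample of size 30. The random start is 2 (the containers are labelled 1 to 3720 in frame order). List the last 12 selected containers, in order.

k = N/n = 3720/30 = 124
19th selection = 2 + 18×124 = 2234
20th: 2234 + 124 = 2358
21st: 2358 + 124 = 2482
22nd: 2482 + 124 = 2606
23rd: 2606 + 124 = 2730
24th: 2730 + 124 = 2854
25th: 2854 + 124 = 2978
26th: 2978 + 124 = 3102
27th: 3102 + 124 = 3226
28th: 3226 + 124 = 3350
29th: 3350 + 124 = 3474
30th: 3474 + 124 = 3598

2234, 2358, 2482, 2606, 2730, 2854, 2978, 3102, 3226, 3350, 3474, 3598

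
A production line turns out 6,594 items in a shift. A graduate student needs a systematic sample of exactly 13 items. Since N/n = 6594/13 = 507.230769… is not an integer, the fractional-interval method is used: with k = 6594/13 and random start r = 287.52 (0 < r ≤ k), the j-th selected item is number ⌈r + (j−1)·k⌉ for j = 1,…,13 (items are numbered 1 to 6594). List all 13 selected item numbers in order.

j=1: r + 0k = 287.52 → ⌈·⌉ = 288
j=2: r + 1k = 794.750769… → ⌈·⌉ = 795
j=3: r + 2k = 1301.981538… → ⌈·⌉ = 1302
j=4: r + 3k = 1809.212307… → ⌈·⌉ = 1810
j=5: r + 4k = 2316.443076… → ⌈·⌉ = 2317
j=6: r + 5k = 2823.673846… → ⌈·⌉ = 2824
j=7: r + 6k = 3330.904615… → ⌈·⌉ = 3331
j=8: r + 7k = 3838.135384… → ⌈·⌉ = 3839
j=9: r + 8k = 4345.366153… → ⌈·⌉ = 4346
j=10: r + 9k = 4852.596923… → ⌈·⌉ = 4853
j=11: r + 10k = 5359.827692… → ⌈·⌉ = 5360
j=12: r + 11k = 5867.058461… → ⌈·⌉ = 5868
j=13: r + 12k = 6374.289230… → ⌈·⌉ = 6375

288, 795, 1302, 1810, 2317, 2824, 3331, 3839, 4346, 4853, 5360, 5868, 6375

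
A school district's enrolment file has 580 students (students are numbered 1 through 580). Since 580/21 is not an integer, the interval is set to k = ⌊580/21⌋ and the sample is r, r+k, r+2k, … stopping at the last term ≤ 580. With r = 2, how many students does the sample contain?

22

k = ⌊580/21⌋ = 27
Achieved size = ⌊(580 − 2)/27⌋ + 1 = ⌊578/27⌋ + 1 = 21 + 1 = 22
(last selection: 2 + 21×27 = 569 ≤ 580; next would be 596 > 580)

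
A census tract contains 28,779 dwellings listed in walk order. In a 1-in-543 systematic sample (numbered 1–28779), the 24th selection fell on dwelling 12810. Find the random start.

k = 543
r = 12810 − (24−1)×543 = 12810 − 12489 = 321

321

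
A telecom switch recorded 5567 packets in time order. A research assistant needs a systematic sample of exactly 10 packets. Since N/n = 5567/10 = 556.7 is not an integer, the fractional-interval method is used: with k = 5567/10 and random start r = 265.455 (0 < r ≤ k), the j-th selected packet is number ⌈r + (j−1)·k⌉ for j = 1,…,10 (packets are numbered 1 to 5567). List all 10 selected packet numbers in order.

j=1: r + 0k = 265.455 → ⌈·⌉ = 266
j=2: r + 1k = 822.155 → ⌈·⌉ = 823
j=3: r + 2k = 1378.855 → ⌈·⌉ = 1379
j=4: r + 3k = 1935.555 → ⌈·⌉ = 1936
j=5: r + 4k = 2492.255 → ⌈·⌉ = 2493
j=6: r + 5k = 3048.955 → ⌈·⌉ = 3049
j=7: r + 6k = 3605.655 → ⌈·⌉ = 3606
j=8: r + 7k = 4162.355 → ⌈·⌉ = 4163
j=9: r + 8k = 4719.055 → ⌈·⌉ = 4720
j=10: r + 9k = 5275.755 → ⌈·⌉ = 5276

266, 823, 1379, 1936, 2493, 3049, 3606, 4163, 4720, 5276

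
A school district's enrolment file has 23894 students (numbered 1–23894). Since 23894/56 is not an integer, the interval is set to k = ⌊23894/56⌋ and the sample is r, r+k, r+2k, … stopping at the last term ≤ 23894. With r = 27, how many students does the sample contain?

k = ⌊23894/56⌋ = 426
Achieved size = ⌊(23894 − 27)/426⌋ + 1 = ⌊23867/426⌋ + 1 = 56 + 1 = 57
(last selection: 27 + 56×426 = 23883 ≤ 23894; next would be 24309 > 23894)

57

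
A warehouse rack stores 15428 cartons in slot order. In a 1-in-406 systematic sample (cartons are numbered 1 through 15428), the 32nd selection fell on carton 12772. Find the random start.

186

k = 406
r = 12772 − (32−1)×406 = 12772 − 12586 = 186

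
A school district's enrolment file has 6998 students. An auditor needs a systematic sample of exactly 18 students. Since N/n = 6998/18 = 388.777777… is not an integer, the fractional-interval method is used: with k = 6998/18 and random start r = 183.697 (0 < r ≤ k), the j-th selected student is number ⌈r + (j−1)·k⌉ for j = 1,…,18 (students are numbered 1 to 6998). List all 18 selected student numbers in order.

184, 573, 962, 1351, 1739, 2128, 2517, 2906, 3294, 3683, 4072, 4461, 4850, 5238, 5627, 6016, 6405, 6793

j=1: r + 0k = 183.697 → ⌈·⌉ = 184
j=2: r + 1k = 572.474777… → ⌈·⌉ = 573
j=3: r + 2k = 961.252555… → ⌈·⌉ = 962
j=4: r + 3k = 1350.030333… → ⌈·⌉ = 1351
j=5: r + 4k = 1738.808111… → ⌈·⌉ = 1739
j=6: r + 5k = 2127.585888… → ⌈·⌉ = 2128
j=7: r + 6k = 2516.363666… → ⌈·⌉ = 2517
j=8: r + 7k = 2905.141444… → ⌈·⌉ = 2906
j=9: r + 8k = 3293.919222… → ⌈·⌉ = 3294
j=10: r + 9k = 3682.697 → ⌈·⌉ = 3683
j=11: r + 10k = 4071.474777… → ⌈·⌉ = 4072
j=12: r + 11k = 4460.252555… → ⌈·⌉ = 4461
j=13: r + 12k = 4849.030333… → ⌈·⌉ = 4850
j=14: r + 13k = 5237.808111… → ⌈·⌉ = 5238
j=15: r + 14k = 5626.585888… → ⌈·⌉ = 5627
j=16: r + 15k = 6015.363666… → ⌈·⌉ = 6016
j=17: r + 16k = 6404.141444… → ⌈·⌉ = 6405
j=18: r + 17k = 6792.919222… → ⌈·⌉ = 6793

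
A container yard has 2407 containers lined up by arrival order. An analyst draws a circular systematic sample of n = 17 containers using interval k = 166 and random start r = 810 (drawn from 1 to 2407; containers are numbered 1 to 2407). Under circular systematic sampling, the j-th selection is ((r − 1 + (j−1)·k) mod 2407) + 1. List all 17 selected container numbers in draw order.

Selection 1: 810
Selection 2: 810 + 166 = 976
Selection 3: 976 + 166 = 1142
Selection 4: 1142 + 166 = 1308
Selection 5: 1308 + 166 = 1474
Selection 6: 1474 + 166 = 1640
Selection 7: 1640 + 166 = 1806
Selection 8: 1806 + 166 = 1972
Selection 9: 1972 + 166 = 2138
Selection 10: 2138 + 166 = 2304
Selection 11: 2304 + 166 = 2470 → 2470 − 2407 = 63
Selection 12: 63 + 166 = 229
Selection 13: 229 + 166 = 395
Selection 14: 395 + 166 = 561
Selection 15: 561 + 166 = 727
Selection 16: 727 + 166 = 893
Selection 17: 893 + 166 = 1059

810, 976, 1142, 1308, 1474, 1640, 1806, 1972, 2138, 2304, 63, 229, 395, 561, 727, 893, 1059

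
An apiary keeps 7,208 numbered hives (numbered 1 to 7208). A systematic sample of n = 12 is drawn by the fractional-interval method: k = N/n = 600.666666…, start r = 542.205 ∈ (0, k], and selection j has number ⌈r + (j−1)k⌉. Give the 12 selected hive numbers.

j=1: r + 0k = 542.205 → ⌈·⌉ = 543
j=2: r + 1k = 1142.871666… → ⌈·⌉ = 1143
j=3: r + 2k = 1743.538333… → ⌈·⌉ = 1744
j=4: r + 3k = 2344.205 → ⌈·⌉ = 2345
j=5: r + 4k = 2944.871666… → ⌈·⌉ = 2945
j=6: r + 5k = 3545.538333… → ⌈·⌉ = 3546
j=7: r + 6k = 4146.205 → ⌈·⌉ = 4147
j=8: r + 7k = 4746.871666… → ⌈·⌉ = 4747
j=9: r + 8k = 5347.538333… → ⌈·⌉ = 5348
j=10: r + 9k = 5948.205 → ⌈·⌉ = 5949
j=11: r + 10k = 6548.871666… → ⌈·⌉ = 6549
j=12: r + 11k = 7149.538333… → ⌈·⌉ = 7150

543, 1143, 1744, 2345, 2945, 3546, 4147, 4747, 5348, 5949, 6549, 7150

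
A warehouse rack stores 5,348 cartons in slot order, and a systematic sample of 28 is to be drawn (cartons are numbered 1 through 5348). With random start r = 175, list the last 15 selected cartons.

k = N/n = 5348/28 = 191
14th selection = 175 + 13×191 = 2658
15th: 2658 + 191 = 2849
16th: 2849 + 191 = 3040
17th: 3040 + 191 = 3231
18th: 3231 + 191 = 3422
19th: 3422 + 191 = 3613
20th: 3613 + 191 = 3804
21st: 3804 + 191 = 3995
22nd: 3995 + 191 = 4186
23rd: 4186 + 191 = 4377
24th: 4377 + 191 = 4568
25th: 4568 + 191 = 4759
26th: 4759 + 191 = 4950
27th: 4950 + 191 = 5141
28th: 5141 + 191 = 5332

2658, 2849, 3040, 3231, 3422, 3613, 3804, 3995, 4186, 4377, 4568, 4759, 4950, 5141, 5332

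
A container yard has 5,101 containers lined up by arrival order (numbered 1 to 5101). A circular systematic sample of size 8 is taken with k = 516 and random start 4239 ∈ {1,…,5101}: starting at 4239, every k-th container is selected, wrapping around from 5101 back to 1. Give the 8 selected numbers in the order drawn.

Selection 1: 4239
Selection 2: 4239 + 516 = 4755
Selection 3: 4755 + 516 = 5271 → 5271 − 5101 = 170
Selection 4: 170 + 516 = 686
Selection 5: 686 + 516 = 1202
Selection 6: 1202 + 516 = 1718
Selection 7: 1718 + 516 = 2234
Selection 8: 2234 + 516 = 2750

4239, 4755, 170, 686, 1202, 1718, 2234, 2750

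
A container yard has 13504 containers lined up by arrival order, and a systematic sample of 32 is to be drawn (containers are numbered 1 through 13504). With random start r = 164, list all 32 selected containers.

k = N/n = 13504/32 = 422
container 1: 164
container 2: 164 + 422 = 586
container 3: 586 + 422 = 1008
container 4: 1008 + 422 = 1430
container 5: 1430 + 422 = 1852
container 6: 1852 + 422 = 2274
container 7: 2274 + 422 = 2696
container 8: 2696 + 422 = 3118
container 9: 3118 + 422 = 3540
container 10: 3540 + 422 = 3962
container 11: 3962 + 422 = 4384
container 12: 4384 + 422 = 4806
container 13: 4806 + 422 = 5228
container 14: 5228 + 422 = 5650
container 15: 5650 + 422 = 6072
container 16: 6072 + 422 = 6494
container 17: 6494 + 422 = 6916
container 18: 6916 + 422 = 7338
container 19: 7338 + 422 = 7760
container 20: 7760 + 422 = 8182
container 21: 8182 + 422 = 8604
container 22: 8604 + 422 = 9026
container 23: 9026 + 422 = 9448
container 24: 9448 + 422 = 9870
container 25: 9870 + 422 = 10292
container 26: 10292 + 422 = 10714
container 27: 10714 + 422 = 11136
container 28: 11136 + 422 = 11558
container 29: 11558 + 422 = 11980
container 30: 11980 + 422 = 12402
container 31: 12402 + 422 = 12824
container 32: 12824 + 422 = 13246

164, 586, 1008, 1430, 1852, 2274, 2696, 3118, 3540, 3962, 4384, 4806, 5228, 5650, 6072, 6494, 6916, 7338, 7760, 8182, 8604, 9026, 9448, 9870, 10292, 10714, 11136, 11558, 11980, 12402, 12824, 13246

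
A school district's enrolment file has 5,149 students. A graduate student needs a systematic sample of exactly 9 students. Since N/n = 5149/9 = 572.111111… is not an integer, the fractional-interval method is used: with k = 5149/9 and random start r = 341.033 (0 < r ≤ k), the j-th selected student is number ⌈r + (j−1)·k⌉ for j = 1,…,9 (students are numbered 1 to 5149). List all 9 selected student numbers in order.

342, 914, 1486, 2058, 2630, 3202, 3774, 4346, 4918

j=1: r + 0k = 341.033 → ⌈·⌉ = 342
j=2: r + 1k = 913.144111… → ⌈·⌉ = 914
j=3: r + 2k = 1485.255222… → ⌈·⌉ = 1486
j=4: r + 3k = 2057.366333… → ⌈·⌉ = 2058
j=5: r + 4k = 2629.477444… → ⌈·⌉ = 2630
j=6: r + 5k = 3201.588555… → ⌈·⌉ = 3202
j=7: r + 6k = 3773.699666… → ⌈·⌉ = 3774
j=8: r + 7k = 4345.810777… → ⌈·⌉ = 4346
j=9: r + 8k = 4917.921888… → ⌈·⌉ = 4918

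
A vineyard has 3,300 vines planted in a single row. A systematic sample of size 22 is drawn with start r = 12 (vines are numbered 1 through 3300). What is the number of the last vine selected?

3162

k = 3300/22 = 150
22nd selection = r + (22−1)·k = 12 + 21×150 = 12 + 3150 = 3162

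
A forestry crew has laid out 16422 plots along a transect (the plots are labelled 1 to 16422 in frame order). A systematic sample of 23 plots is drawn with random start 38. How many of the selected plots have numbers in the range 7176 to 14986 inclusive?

k = 16422/23 = 714
First selection ≥ 7176: 38 + ⌈(7176−38)/714⌉·714 = 38 + 10×714 = 7178
Last selection ≤ 14986: 38 + ⌊(14986−38)/714⌋·714 = 38 + 20×714 = 14318
Count = 20 − 10 + 1 = 11

11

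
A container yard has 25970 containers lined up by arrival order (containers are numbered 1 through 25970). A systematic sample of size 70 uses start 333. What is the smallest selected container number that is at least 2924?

k = 25970/70 = 371
Steps past start: ⌈(2924 − 333)/371⌉ = ⌈2591/371⌉ = 7
Selected container: 333 + 7×371 = 2930

2930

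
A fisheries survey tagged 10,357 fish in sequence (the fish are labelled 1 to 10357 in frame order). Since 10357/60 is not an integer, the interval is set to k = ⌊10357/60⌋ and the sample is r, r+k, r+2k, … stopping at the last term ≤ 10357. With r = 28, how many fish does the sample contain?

61

k = ⌊10357/60⌋ = 172
Achieved size = ⌊(10357 − 28)/172⌋ + 1 = ⌊10329/172⌋ + 1 = 60 + 1 = 61
(last selection: 28 + 60×172 = 10348 ≤ 10357; next would be 10520 > 10357)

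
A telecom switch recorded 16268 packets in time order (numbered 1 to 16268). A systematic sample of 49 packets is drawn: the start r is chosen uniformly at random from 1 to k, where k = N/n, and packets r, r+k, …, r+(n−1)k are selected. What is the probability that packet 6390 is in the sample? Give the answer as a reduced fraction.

1/332

k = 16268/49 = 332.
Packet 6390 is selected iff r ≡ 6390 (mod 332); exactly one such r in {1,…,332}.
Inclusion probability = 1/332.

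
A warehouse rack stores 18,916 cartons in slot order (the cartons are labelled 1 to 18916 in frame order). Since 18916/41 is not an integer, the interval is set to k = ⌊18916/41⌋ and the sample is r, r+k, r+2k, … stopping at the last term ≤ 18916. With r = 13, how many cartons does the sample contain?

k = ⌊18916/41⌋ = 461
Achieved size = ⌊(18916 − 13)/461⌋ + 1 = ⌊18903/461⌋ + 1 = 41 + 1 = 42
(last selection: 13 + 41×461 = 18914 ≤ 18916; next would be 19375 > 18916)

42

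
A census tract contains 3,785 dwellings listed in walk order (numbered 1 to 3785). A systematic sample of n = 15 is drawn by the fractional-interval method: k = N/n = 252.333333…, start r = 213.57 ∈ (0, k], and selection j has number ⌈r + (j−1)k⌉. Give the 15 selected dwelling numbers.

214, 466, 719, 971, 1223, 1476, 1728, 1980, 2233, 2485, 2737, 2990, 3242, 3494, 3747

j=1: r + 0k = 213.57 → ⌈·⌉ = 214
j=2: r + 1k = 465.903333… → ⌈·⌉ = 466
j=3: r + 2k = 718.236666… → ⌈·⌉ = 719
j=4: r + 3k = 970.57 → ⌈·⌉ = 971
j=5: r + 4k = 1222.903333… → ⌈·⌉ = 1223
j=6: r + 5k = 1475.236666… → ⌈·⌉ = 1476
j=7: r + 6k = 1727.57 → ⌈·⌉ = 1728
j=8: r + 7k = 1979.903333… → ⌈·⌉ = 1980
j=9: r + 8k = 2232.236666… → ⌈·⌉ = 2233
j=10: r + 9k = 2484.57 → ⌈·⌉ = 2485
j=11: r + 10k = 2736.903333… → ⌈·⌉ = 2737
j=12: r + 11k = 2989.236666… → ⌈·⌉ = 2990
j=13: r + 12k = 3241.57 → ⌈·⌉ = 3242
j=14: r + 13k = 3493.903333… → ⌈·⌉ = 3494
j=15: r + 14k = 3746.236666… → ⌈·⌉ = 3747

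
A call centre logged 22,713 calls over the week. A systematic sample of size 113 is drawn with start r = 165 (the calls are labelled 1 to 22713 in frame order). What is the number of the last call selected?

k = 22713/113 = 201
113th selection = r + (113−1)·k = 165 + 112×201 = 165 + 22512 = 22677

22677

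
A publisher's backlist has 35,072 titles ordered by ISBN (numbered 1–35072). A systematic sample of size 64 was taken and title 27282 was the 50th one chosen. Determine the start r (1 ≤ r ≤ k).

k = 35072/64 = 548
r = 27282 − (50−1)×548 = 27282 − 26852 = 430

430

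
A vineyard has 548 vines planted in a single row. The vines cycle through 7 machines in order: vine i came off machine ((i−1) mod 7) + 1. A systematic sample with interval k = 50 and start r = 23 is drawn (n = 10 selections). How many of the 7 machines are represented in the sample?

7

Consecutive selections differ by k = 50, so their machine numbers differ by 50 mod 7 = 1.
gcd(50, 7) = 1, so the sample visits 7/1 = 7 distinct residues mod 7.
Start 23 is machine 2; the machines hit are 1, 2, 3, 4, 5, 6, 7.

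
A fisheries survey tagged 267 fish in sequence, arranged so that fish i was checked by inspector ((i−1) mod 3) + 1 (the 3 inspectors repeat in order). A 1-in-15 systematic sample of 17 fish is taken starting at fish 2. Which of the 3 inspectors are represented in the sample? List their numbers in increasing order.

2

Consecutive selections differ by k = 15, so their inspector numbers differ by 15 mod 3 = 0.
gcd(15, 3) = 3, so the sample visits 3/3 = 1 distinct residues mod 3.
Start 2 is inspector 2; the inspectors hit are 2.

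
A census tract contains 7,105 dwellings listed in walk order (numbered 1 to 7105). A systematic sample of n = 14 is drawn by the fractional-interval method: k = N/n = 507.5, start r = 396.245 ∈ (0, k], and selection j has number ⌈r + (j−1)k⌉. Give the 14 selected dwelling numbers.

j=1: r + 0k = 396.245 → ⌈·⌉ = 397
j=2: r + 1k = 903.745 → ⌈·⌉ = 904
j=3: r + 2k = 1411.245 → ⌈·⌉ = 1412
j=4: r + 3k = 1918.745 → ⌈·⌉ = 1919
j=5: r + 4k = 2426.245 → ⌈·⌉ = 2427
j=6: r + 5k = 2933.745 → ⌈·⌉ = 2934
j=7: r + 6k = 3441.245 → ⌈·⌉ = 3442
j=8: r + 7k = 3948.745 → ⌈·⌉ = 3949
j=9: r + 8k = 4456.245 → ⌈·⌉ = 4457
j=10: r + 9k = 4963.745 → ⌈·⌉ = 4964
j=11: r + 10k = 5471.245 → ⌈·⌉ = 5472
j=12: r + 11k = 5978.745 → ⌈·⌉ = 5979
j=13: r + 12k = 6486.245 → ⌈·⌉ = 6487
j=14: r + 13k = 6993.745 → ⌈·⌉ = 6994

397, 904, 1412, 1919, 2427, 2934, 3442, 3949, 4457, 4964, 5472, 5979, 6487, 6994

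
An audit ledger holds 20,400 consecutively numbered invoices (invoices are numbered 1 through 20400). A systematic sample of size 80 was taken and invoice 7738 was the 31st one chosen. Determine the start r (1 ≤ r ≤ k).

k = 20400/80 = 255
r = 7738 − (31−1)×255 = 7738 − 7650 = 88

88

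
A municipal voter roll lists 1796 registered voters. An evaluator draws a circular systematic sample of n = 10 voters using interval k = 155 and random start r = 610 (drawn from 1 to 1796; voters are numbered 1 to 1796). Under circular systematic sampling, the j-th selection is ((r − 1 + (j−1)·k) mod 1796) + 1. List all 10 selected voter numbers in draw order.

Selection 1: 610
Selection 2: 610 + 155 = 765
Selection 3: 765 + 155 = 920
Selection 4: 920 + 155 = 1075
Selection 5: 1075 + 155 = 1230
Selection 6: 1230 + 155 = 1385
Selection 7: 1385 + 155 = 1540
Selection 8: 1540 + 155 = 1695
Selection 9: 1695 + 155 = 1850 → 1850 − 1796 = 54
Selection 10: 54 + 155 = 209

610, 765, 920, 1075, 1230, 1385, 1540, 1695, 54, 209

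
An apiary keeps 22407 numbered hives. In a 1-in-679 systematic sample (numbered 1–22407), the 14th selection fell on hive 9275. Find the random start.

k = 679
r = 9275 − (14−1)×679 = 9275 − 8827 = 448

448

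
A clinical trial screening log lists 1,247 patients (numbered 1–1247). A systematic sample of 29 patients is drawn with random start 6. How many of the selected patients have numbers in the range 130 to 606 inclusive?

11

k = 1247/29 = 43
First selection ≥ 130: 6 + ⌈(130−6)/43⌉·43 = 6 + 3×43 = 135
Last selection ≤ 606: 6 + ⌊(606−6)/43⌋·43 = 6 + 13×43 = 565
Count = 13 − 3 + 1 = 11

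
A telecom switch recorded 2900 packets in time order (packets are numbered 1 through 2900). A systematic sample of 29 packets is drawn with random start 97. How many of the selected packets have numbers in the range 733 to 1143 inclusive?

k = 2900/29 = 100
First selection ≥ 733: 97 + ⌈(733−97)/100⌉·100 = 97 + 7×100 = 797
Last selection ≤ 1143: 97 + ⌊(1143−97)/100⌋·100 = 97 + 10×100 = 1097
Count = 10 − 7 + 1 = 4

4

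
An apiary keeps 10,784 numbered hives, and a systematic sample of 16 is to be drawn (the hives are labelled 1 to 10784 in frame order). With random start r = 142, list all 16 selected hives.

k = N/n = 10784/16 = 674
hive 1: 142
hive 2: 142 + 674 = 816
hive 3: 816 + 674 = 1490
hive 4: 1490 + 674 = 2164
hive 5: 2164 + 674 = 2838
hive 6: 2838 + 674 = 3512
hive 7: 3512 + 674 = 4186
hive 8: 4186 + 674 = 4860
hive 9: 4860 + 674 = 5534
hive 10: 5534 + 674 = 6208
hive 11: 6208 + 674 = 6882
hive 12: 6882 + 674 = 7556
hive 13: 7556 + 674 = 8230
hive 14: 8230 + 674 = 8904
hive 15: 8904 + 674 = 9578
hive 16: 9578 + 674 = 10252

142, 816, 1490, 2164, 2838, 3512, 4186, 4860, 5534, 6208, 6882, 7556, 8230, 8904, 9578, 10252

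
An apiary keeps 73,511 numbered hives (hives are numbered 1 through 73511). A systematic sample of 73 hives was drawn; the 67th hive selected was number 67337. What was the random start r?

k = 73511/73 = 1007
r = 67337 − (67−1)×1007 = 67337 − 66462 = 875

875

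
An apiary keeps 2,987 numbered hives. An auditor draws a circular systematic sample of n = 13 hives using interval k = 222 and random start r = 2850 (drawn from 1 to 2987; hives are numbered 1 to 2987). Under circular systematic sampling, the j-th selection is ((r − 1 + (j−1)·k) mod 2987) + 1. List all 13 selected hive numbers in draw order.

Selection 1: 2850
Selection 2: 2850 + 222 = 3072 → 3072 − 2987 = 85
Selection 3: 85 + 222 = 307
Selection 4: 307 + 222 = 529
Selection 5: 529 + 222 = 751
Selection 6: 751 + 222 = 973
Selection 7: 973 + 222 = 1195
Selection 8: 1195 + 222 = 1417
Selection 9: 1417 + 222 = 1639
Selection 10: 1639 + 222 = 1861
Selection 11: 1861 + 222 = 2083
Selection 12: 2083 + 222 = 2305
Selection 13: 2305 + 222 = 2527

2850, 85, 307, 529, 751, 973, 1195, 1417, 1639, 1861, 2083, 2305, 2527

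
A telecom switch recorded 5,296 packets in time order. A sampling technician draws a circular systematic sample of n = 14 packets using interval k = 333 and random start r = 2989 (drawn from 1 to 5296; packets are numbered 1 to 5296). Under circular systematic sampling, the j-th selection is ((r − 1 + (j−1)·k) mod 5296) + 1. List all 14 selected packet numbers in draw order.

2989, 3322, 3655, 3988, 4321, 4654, 4987, 24, 357, 690, 1023, 1356, 1689, 2022

Selection 1: 2989
Selection 2: 2989 + 333 = 3322
Selection 3: 3322 + 333 = 3655
Selection 4: 3655 + 333 = 3988
Selection 5: 3988 + 333 = 4321
Selection 6: 4321 + 333 = 4654
Selection 7: 4654 + 333 = 4987
Selection 8: 4987 + 333 = 5320 → 5320 − 5296 = 24
Selection 9: 24 + 333 = 357
Selection 10: 357 + 333 = 690
Selection 11: 690 + 333 = 1023
Selection 12: 1023 + 333 = 1356
Selection 13: 1356 + 333 = 1689
Selection 14: 1689 + 333 = 2022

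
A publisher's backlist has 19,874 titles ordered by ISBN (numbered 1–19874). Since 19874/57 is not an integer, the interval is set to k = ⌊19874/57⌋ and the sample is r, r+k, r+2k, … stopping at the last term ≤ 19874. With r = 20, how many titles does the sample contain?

k = ⌊19874/57⌋ = 348
Achieved size = ⌊(19874 − 20)/348⌋ + 1 = ⌊19854/348⌋ + 1 = 57 + 1 = 58
(last selection: 20 + 57×348 = 19856 ≤ 19874; next would be 20204 > 19874)

58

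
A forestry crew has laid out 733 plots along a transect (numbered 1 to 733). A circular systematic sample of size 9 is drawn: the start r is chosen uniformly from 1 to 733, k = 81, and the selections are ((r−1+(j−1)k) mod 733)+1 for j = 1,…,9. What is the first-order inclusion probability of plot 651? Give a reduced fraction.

For each position j, as r ranges over 1…733 the j-th selection hits every plot exactly once, so plot 651 is selected for exactly 9 of the 733 starts.
Inclusion probability = 9/733.

9/733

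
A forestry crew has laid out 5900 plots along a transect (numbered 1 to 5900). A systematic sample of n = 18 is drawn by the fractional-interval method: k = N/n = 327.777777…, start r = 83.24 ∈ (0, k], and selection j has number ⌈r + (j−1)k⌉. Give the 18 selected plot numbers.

84, 412, 739, 1067, 1395, 1723, 2050, 2378, 2706, 3034, 3362, 3689, 4017, 4345, 4673, 5000, 5328, 5656

j=1: r + 0k = 83.24 → ⌈·⌉ = 84
j=2: r + 1k = 411.017777… → ⌈·⌉ = 412
j=3: r + 2k = 738.795555… → ⌈·⌉ = 739
j=4: r + 3k = 1066.573333… → ⌈·⌉ = 1067
j=5: r + 4k = 1394.351111… → ⌈·⌉ = 1395
j=6: r + 5k = 1722.128888… → ⌈·⌉ = 1723
j=7: r + 6k = 2049.906666… → ⌈·⌉ = 2050
j=8: r + 7k = 2377.684444… → ⌈·⌉ = 2378
j=9: r + 8k = 2705.462222… → ⌈·⌉ = 2706
j=10: r + 9k = 3033.24 → ⌈·⌉ = 3034
j=11: r + 10k = 3361.017777… → ⌈·⌉ = 3362
j=12: r + 11k = 3688.795555… → ⌈·⌉ = 3689
j=13: r + 12k = 4016.573333… → ⌈·⌉ = 4017
j=14: r + 13k = 4344.351111… → ⌈·⌉ = 4345
j=15: r + 14k = 4672.128888… → ⌈·⌉ = 4673
j=16: r + 15k = 4999.906666… → ⌈·⌉ = 5000
j=17: r + 16k = 5327.684444… → ⌈·⌉ = 5328
j=18: r + 17k = 5655.462222… → ⌈·⌉ = 5656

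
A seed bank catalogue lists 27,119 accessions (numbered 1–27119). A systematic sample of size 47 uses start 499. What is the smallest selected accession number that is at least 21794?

21848

k = 27119/47 = 577
Steps past start: ⌈(21794 − 499)/577⌉ = ⌈21295/577⌉ = 37
Selected accession: 499 + 37×577 = 21848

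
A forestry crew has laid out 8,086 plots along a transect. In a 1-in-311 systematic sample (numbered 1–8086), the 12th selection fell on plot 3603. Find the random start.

182

k = 311
r = 3603 − (12−1)×311 = 3603 − 3421 = 182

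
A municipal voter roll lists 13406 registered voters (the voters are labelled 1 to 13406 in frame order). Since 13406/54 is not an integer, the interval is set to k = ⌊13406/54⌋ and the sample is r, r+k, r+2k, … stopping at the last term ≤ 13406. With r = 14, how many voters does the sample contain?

55

k = ⌊13406/54⌋ = 248
Achieved size = ⌊(13406 − 14)/248⌋ + 1 = ⌊13392/248⌋ + 1 = 54 + 1 = 55
(last selection: 14 + 54×248 = 13406 ≤ 13406; next would be 13654 > 13406)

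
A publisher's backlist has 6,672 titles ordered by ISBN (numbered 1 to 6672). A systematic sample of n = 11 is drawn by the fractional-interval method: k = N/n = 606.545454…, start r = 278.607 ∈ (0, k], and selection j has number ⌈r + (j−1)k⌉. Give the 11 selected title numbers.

j=1: r + 0k = 278.607 → ⌈·⌉ = 279
j=2: r + 1k = 885.152454… → ⌈·⌉ = 886
j=3: r + 2k = 1491.697909… → ⌈·⌉ = 1492
j=4: r + 3k = 2098.243363… → ⌈·⌉ = 2099
j=5: r + 4k = 2704.788818… → ⌈·⌉ = 2705
j=6: r + 5k = 3311.334272… → ⌈·⌉ = 3312
j=7: r + 6k = 3917.879727… → ⌈·⌉ = 3918
j=8: r + 7k = 4524.425181… → ⌈·⌉ = 4525
j=9: r + 8k = 5130.970636… → ⌈·⌉ = 5131
j=10: r + 9k = 5737.516090… → ⌈·⌉ = 5738
j=11: r + 10k = 6344.061545… → ⌈·⌉ = 6345

279, 886, 1492, 2099, 2705, 3312, 3918, 4525, 5131, 5738, 6345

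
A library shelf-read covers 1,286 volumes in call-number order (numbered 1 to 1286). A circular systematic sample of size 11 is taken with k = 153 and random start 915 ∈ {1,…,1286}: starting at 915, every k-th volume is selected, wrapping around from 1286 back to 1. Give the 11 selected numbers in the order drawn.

Selection 1: 915
Selection 2: 915 + 153 = 1068
Selection 3: 1068 + 153 = 1221
Selection 4: 1221 + 153 = 1374 → 1374 − 1286 = 88
Selection 5: 88 + 153 = 241
Selection 6: 241 + 153 = 394
Selection 7: 394 + 153 = 547
Selection 8: 547 + 153 = 700
Selection 9: 700 + 153 = 853
Selection 10: 853 + 153 = 1006
Selection 11: 1006 + 153 = 1159

915, 1068, 1221, 88, 241, 394, 547, 700, 853, 1006, 1159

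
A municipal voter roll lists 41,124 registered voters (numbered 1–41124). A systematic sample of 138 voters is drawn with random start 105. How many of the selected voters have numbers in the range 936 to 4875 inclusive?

14

k = 41124/138 = 298
First selection ≥ 936: 105 + ⌈(936−105)/298⌉·298 = 105 + 3×298 = 999
Last selection ≤ 4875: 105 + ⌊(4875−105)/298⌋·298 = 105 + 16×298 = 4873
Count = 16 − 3 + 1 = 14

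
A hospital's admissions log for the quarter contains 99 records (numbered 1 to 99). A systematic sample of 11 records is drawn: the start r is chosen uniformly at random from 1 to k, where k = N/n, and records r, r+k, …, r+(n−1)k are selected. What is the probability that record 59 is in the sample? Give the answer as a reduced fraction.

1/9

k = 99/11 = 9.
Record 59 is selected iff r ≡ 59 (mod 9); exactly one such r in {1,…,9}.
Inclusion probability = 1/9.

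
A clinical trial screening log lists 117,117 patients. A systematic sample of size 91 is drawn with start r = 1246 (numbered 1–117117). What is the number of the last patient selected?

k = 117117/91 = 1287
91st selection = r + (91−1)·k = 1246 + 90×1287 = 1246 + 115830 = 117076

117076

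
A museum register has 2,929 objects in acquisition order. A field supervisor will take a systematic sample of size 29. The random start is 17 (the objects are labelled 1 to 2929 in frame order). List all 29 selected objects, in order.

k = N/n = 2929/29 = 101
object 1: 17
object 2: 17 + 101 = 118
object 3: 118 + 101 = 219
object 4: 219 + 101 = 320
object 5: 320 + 101 = 421
object 6: 421 + 101 = 522
object 7: 522 + 101 = 623
object 8: 623 + 101 = 724
object 9: 724 + 101 = 825
object 10: 825 + 101 = 926
object 11: 926 + 101 = 1027
object 12: 1027 + 101 = 1128
object 13: 1128 + 101 = 1229
object 14: 1229 + 101 = 1330
object 15: 1330 + 101 = 1431
object 16: 1431 + 101 = 1532
object 17: 1532 + 101 = 1633
object 18: 1633 + 101 = 1734
object 19: 1734 + 101 = 1835
object 20: 1835 + 101 = 1936
object 21: 1936 + 101 = 2037
object 22: 2037 + 101 = 2138
object 23: 2138 + 101 = 2239
object 24: 2239 + 101 = 2340
object 25: 2340 + 101 = 2441
object 26: 2441 + 101 = 2542
object 27: 2542 + 101 = 2643
object 28: 2643 + 101 = 2744
object 29: 2744 + 101 = 2845

17, 118, 219, 320, 421, 522, 623, 724, 825, 926, 1027, 1128, 1229, 1330, 1431, 1532, 1633, 1734, 1835, 1936, 2037, 2138, 2239, 2340, 2441, 2542, 2643, 2744, 2845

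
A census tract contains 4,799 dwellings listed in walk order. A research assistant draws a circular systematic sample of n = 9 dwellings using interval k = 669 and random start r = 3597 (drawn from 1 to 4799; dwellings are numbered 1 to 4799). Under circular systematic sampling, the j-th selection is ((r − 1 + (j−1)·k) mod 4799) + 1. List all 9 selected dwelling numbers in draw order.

3597, 4266, 136, 805, 1474, 2143, 2812, 3481, 4150

Selection 1: 3597
Selection 2: 3597 + 669 = 4266
Selection 3: 4266 + 669 = 4935 → 4935 − 4799 = 136
Selection 4: 136 + 669 = 805
Selection 5: 805 + 669 = 1474
Selection 6: 1474 + 669 = 2143
Selection 7: 2143 + 669 = 2812
Selection 8: 2812 + 669 = 3481
Selection 9: 3481 + 669 = 4150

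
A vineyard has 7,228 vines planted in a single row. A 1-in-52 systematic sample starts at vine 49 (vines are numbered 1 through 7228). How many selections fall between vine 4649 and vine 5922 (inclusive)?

k = 52
First selection ≥ 4649: 49 + ⌈(4649−49)/52⌉·52 = 49 + 89×52 = 4677
Last selection ≤ 5922: 49 + ⌊(5922−49)/52⌋·52 = 49 + 112×52 = 5873
Count = 112 − 89 + 1 = 24

24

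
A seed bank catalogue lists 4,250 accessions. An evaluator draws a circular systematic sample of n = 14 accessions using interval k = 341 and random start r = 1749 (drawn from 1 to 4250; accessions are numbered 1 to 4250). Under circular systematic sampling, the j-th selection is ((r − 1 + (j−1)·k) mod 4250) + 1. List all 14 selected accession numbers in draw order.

Selection 1: 1749
Selection 2: 1749 + 341 = 2090
Selection 3: 2090 + 341 = 2431
Selection 4: 2431 + 341 = 2772
Selection 5: 2772 + 341 = 3113
Selection 6: 3113 + 341 = 3454
Selection 7: 3454 + 341 = 3795
Selection 8: 3795 + 341 = 4136
Selection 9: 4136 + 341 = 4477 → 4477 − 4250 = 227
Selection 10: 227 + 341 = 568
Selection 11: 568 + 341 = 909
Selection 12: 909 + 341 = 1250
Selection 13: 1250 + 341 = 1591
Selection 14: 1591 + 341 = 1932

1749, 2090, 2431, 2772, 3113, 3454, 3795, 4136, 227, 568, 909, 1250, 1591, 1932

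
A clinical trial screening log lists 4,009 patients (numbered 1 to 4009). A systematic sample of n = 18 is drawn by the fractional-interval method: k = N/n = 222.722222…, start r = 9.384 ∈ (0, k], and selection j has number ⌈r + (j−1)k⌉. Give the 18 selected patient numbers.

j=1: r + 0k = 9.384 → ⌈·⌉ = 10
j=2: r + 1k = 232.106222… → ⌈·⌉ = 233
j=3: r + 2k = 454.828444… → ⌈·⌉ = 455
j=4: r + 3k = 677.550666… → ⌈·⌉ = 678
j=5: r + 4k = 900.272888… → ⌈·⌉ = 901
j=6: r + 5k = 1122.995111… → ⌈·⌉ = 1123
j=7: r + 6k = 1345.717333… → ⌈·⌉ = 1346
j=8: r + 7k = 1568.439555… → ⌈·⌉ = 1569
j=9: r + 8k = 1791.161777… → ⌈·⌉ = 1792
j=10: r + 9k = 2013.884 → ⌈·⌉ = 2014
j=11: r + 10k = 2236.606222… → ⌈·⌉ = 2237
j=12: r + 11k = 2459.328444… → ⌈·⌉ = 2460
j=13: r + 12k = 2682.050666… → ⌈·⌉ = 2683
j=14: r + 13k = 2904.772888… → ⌈·⌉ = 2905
j=15: r + 14k = 3127.495111… → ⌈·⌉ = 3128
j=16: r + 15k = 3350.217333… → ⌈·⌉ = 3351
j=17: r + 16k = 3572.939555… → ⌈·⌉ = 3573
j=18: r + 17k = 3795.661777… → ⌈·⌉ = 3796

10, 233, 455, 678, 901, 1123, 1346, 1569, 1792, 2014, 2237, 2460, 2683, 2905, 3128, 3351, 3573, 3796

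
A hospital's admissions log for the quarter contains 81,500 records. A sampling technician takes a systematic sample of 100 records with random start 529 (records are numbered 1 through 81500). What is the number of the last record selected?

81214

k = 81500/100 = 815
100th selection = r + (100−1)·k = 529 + 99×815 = 529 + 80685 = 81214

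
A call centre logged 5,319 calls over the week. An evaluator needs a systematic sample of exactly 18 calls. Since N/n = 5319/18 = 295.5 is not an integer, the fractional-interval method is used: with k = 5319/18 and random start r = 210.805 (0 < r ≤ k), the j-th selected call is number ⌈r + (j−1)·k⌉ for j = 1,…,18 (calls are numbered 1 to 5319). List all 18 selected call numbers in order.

211, 507, 802, 1098, 1393, 1689, 1984, 2280, 2575, 2871, 3166, 3462, 3757, 4053, 4348, 4644, 4939, 5235

j=1: r + 0k = 210.805 → ⌈·⌉ = 211
j=2: r + 1k = 506.305 → ⌈·⌉ = 507
j=3: r + 2k = 801.805 → ⌈·⌉ = 802
j=4: r + 3k = 1097.305 → ⌈·⌉ = 1098
j=5: r + 4k = 1392.805 → ⌈·⌉ = 1393
j=6: r + 5k = 1688.305 → ⌈·⌉ = 1689
j=7: r + 6k = 1983.805 → ⌈·⌉ = 1984
j=8: r + 7k = 2279.305 → ⌈·⌉ = 2280
j=9: r + 8k = 2574.805 → ⌈·⌉ = 2575
j=10: r + 9k = 2870.305 → ⌈·⌉ = 2871
j=11: r + 10k = 3165.805 → ⌈·⌉ = 3166
j=12: r + 11k = 3461.305 → ⌈·⌉ = 3462
j=13: r + 12k = 3756.805 → ⌈·⌉ = 3757
j=14: r + 13k = 4052.305 → ⌈·⌉ = 4053
j=15: r + 14k = 4347.805 → ⌈·⌉ = 4348
j=16: r + 15k = 4643.305 → ⌈·⌉ = 4644
j=17: r + 16k = 4938.805 → ⌈·⌉ = 4939
j=18: r + 17k = 5234.305 → ⌈·⌉ = 5235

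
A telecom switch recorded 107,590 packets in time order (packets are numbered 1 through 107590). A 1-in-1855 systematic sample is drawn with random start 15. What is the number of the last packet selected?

k = 1855
58th selection = r + (58−1)·k = 15 + 57×1855 = 15 + 105735 = 105750

105750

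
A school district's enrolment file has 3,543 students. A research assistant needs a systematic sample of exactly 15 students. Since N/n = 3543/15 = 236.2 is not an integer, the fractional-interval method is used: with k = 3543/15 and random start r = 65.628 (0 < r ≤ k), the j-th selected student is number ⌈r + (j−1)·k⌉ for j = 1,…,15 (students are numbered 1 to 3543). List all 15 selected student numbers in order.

j=1: r + 0k = 65.628 → ⌈·⌉ = 66
j=2: r + 1k = 301.828 → ⌈·⌉ = 302
j=3: r + 2k = 538.028 → ⌈·⌉ = 539
j=4: r + 3k = 774.228 → ⌈·⌉ = 775
j=5: r + 4k = 1010.428 → ⌈·⌉ = 1011
j=6: r + 5k = 1246.628 → ⌈·⌉ = 1247
j=7: r + 6k = 1482.828 → ⌈·⌉ = 1483
j=8: r + 7k = 1719.028 → ⌈·⌉ = 1720
j=9: r + 8k = 1955.228 → ⌈·⌉ = 1956
j=10: r + 9k = 2191.428 → ⌈·⌉ = 2192
j=11: r + 10k = 2427.628 → ⌈·⌉ = 2428
j=12: r + 11k = 2663.828 → ⌈·⌉ = 2664
j=13: r + 12k = 2900.028 → ⌈·⌉ = 2901
j=14: r + 13k = 3136.228 → ⌈·⌉ = 3137
j=15: r + 14k = 3372.428 → ⌈·⌉ = 3373

66, 302, 539, 775, 1011, 1247, 1483, 1720, 1956, 2192, 2428, 2664, 2901, 3137, 3373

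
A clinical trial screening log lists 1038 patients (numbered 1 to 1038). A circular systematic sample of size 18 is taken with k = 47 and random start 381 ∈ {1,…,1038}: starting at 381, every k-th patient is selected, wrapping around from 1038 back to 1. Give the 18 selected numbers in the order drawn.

381, 428, 475, 522, 569, 616, 663, 710, 757, 804, 851, 898, 945, 992, 1, 48, 95, 142

Selection 1: 381
Selection 2: 381 + 47 = 428
Selection 3: 428 + 47 = 475
Selection 4: 475 + 47 = 522
Selection 5: 522 + 47 = 569
Selection 6: 569 + 47 = 616
Selection 7: 616 + 47 = 663
Selection 8: 663 + 47 = 710
Selection 9: 710 + 47 = 757
Selection 10: 757 + 47 = 804
Selection 11: 804 + 47 = 851
Selection 12: 851 + 47 = 898
Selection 13: 898 + 47 = 945
Selection 14: 945 + 47 = 992
Selection 15: 992 + 47 = 1039 → 1039 − 1038 = 1
Selection 16: 1 + 47 = 48
Selection 17: 48 + 47 = 95
Selection 18: 95 + 47 = 142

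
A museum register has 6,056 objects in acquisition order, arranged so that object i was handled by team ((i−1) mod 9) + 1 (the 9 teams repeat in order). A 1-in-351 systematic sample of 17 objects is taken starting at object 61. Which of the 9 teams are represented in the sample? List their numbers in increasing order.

Consecutive selections differ by k = 351, so their team numbers differ by 351 mod 9 = 0.
gcd(351, 9) = 9, so the sample visits 9/9 = 1 distinct residues mod 9.
Start 61 is team 7; the teams hit are 7.

7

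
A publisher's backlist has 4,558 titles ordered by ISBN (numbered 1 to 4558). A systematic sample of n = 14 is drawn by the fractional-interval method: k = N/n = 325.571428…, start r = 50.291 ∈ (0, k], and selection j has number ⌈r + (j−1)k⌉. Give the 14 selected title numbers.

j=1: r + 0k = 50.291 → ⌈·⌉ = 51
j=2: r + 1k = 375.862428… → ⌈·⌉ = 376
j=3: r + 2k = 701.433857… → ⌈·⌉ = 702
j=4: r + 3k = 1027.005285… → ⌈·⌉ = 1028
j=5: r + 4k = 1352.576714… → ⌈·⌉ = 1353
j=6: r + 5k = 1678.148142… → ⌈·⌉ = 1679
j=7: r + 6k = 2003.719571… → ⌈·⌉ = 2004
j=8: r + 7k = 2329.291 → ⌈·⌉ = 2330
j=9: r + 8k = 2654.862428… → ⌈·⌉ = 2655
j=10: r + 9k = 2980.433857… → ⌈·⌉ = 2981
j=11: r + 10k = 3306.005285… → ⌈·⌉ = 3307
j=12: r + 11k = 3631.576714… → ⌈·⌉ = 3632
j=13: r + 12k = 3957.148142… → ⌈·⌉ = 3958
j=14: r + 13k = 4282.719571… → ⌈·⌉ = 4283

51, 376, 702, 1028, 1353, 1679, 2004, 2330, 2655, 2981, 3307, 3632, 3958, 4283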